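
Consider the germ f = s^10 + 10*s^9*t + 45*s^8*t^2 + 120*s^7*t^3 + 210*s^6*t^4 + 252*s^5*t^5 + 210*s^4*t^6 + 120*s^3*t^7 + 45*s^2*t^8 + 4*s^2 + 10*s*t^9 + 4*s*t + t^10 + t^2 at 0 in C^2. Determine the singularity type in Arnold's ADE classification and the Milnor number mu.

Type A_{9}, Milnor number mu = 9.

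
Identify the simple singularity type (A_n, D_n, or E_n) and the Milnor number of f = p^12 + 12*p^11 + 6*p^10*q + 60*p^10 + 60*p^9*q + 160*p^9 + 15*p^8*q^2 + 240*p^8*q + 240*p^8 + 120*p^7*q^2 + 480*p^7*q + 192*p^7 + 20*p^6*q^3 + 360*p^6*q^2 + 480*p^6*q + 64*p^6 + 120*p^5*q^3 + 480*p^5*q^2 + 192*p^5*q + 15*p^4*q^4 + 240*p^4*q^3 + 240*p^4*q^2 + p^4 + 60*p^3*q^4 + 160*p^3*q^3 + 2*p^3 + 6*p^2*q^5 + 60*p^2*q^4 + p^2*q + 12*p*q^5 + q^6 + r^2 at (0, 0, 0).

Type D_{7}, Milnor number mu = 7.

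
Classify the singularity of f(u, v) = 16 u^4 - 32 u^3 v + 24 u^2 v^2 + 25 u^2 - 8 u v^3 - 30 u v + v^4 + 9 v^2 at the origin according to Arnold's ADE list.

A3

The Hessian of f at 0 is [[50, -30], [-30, 18]] with rank 1, so corank 1. A Groebner basis of the Jacobian ideal J(f) in C{u,v} is {v^3, u - 3*v/5}; counting standard monomials gives mu = 3. Corank 1: A-series; mu = 3 gives A_3.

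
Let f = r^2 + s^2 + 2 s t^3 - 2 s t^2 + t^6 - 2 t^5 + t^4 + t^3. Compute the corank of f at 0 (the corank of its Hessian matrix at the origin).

Hessian at 0 has rank 2.

1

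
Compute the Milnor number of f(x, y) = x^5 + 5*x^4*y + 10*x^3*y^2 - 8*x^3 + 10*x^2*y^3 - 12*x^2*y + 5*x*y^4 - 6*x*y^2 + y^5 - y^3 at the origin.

8

The Hessian of f at 0 is [[0, 0], [0, 0]] with rank 0, so corank 2. A Groebner basis of the Jacobian ideal J(f) in C{x,y} is {y^5, x*y^3 + 5*y^4/8, x^2 + x*y + y^2/4}; counting standard monomials gives mu = 8. Corank 2; j^3 = -(2*x + y)^3 is a perfect cube, so E-series; the 5-jet and mu = 8 give E_8.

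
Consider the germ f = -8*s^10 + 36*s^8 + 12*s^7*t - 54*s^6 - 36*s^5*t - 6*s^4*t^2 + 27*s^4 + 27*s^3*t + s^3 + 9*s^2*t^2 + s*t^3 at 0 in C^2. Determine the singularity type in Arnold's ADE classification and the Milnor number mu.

Type E_7, Milnor number mu = 7.

The Hessian of f at 0 is [[0, 0], [0, 0]] with rank 0, so corank 2. A Groebner basis of the Jacobian ideal J(f) in C{s,t} is {s^2/3 + t^4 + t^3/9, s^3, s^2*t - s^2/9 - t^3/27, 2*s^2/3 + s*t^2 + 2*t^3/9}; counting standard monomials gives mu = 7. Corank 2; j^3 = s^3 is a perfect cube, so E-series; the 4-jet and mu = 7 give E_7.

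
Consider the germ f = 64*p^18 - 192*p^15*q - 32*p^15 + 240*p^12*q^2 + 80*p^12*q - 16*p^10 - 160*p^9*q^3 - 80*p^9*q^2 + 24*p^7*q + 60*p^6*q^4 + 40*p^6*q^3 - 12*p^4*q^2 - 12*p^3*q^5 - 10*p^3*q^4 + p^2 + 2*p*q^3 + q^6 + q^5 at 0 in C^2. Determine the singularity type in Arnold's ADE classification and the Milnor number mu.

The Hessian of f at 0 has rank 1. Corank 1: A-series; mu = 4 gives A_4.

Type A_{4}, Milnor number mu = 4.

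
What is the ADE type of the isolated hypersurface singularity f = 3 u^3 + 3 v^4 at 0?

The Hessian of f at 0 is [[0, 0], [0, 0]] with rank 0, so corank 2. A Groebner basis of the Jacobian ideal J(f) in C{u,v} is {v^3, u^2}; counting standard monomials gives mu = 6. Corank 2; j^3 = 3*u^3 is a perfect cube, so E-series; the 4-jet and mu = 6 give E_6.

E_{6}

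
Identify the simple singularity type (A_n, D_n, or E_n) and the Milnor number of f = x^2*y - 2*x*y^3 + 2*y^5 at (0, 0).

Type D6, Milnor number mu = 6.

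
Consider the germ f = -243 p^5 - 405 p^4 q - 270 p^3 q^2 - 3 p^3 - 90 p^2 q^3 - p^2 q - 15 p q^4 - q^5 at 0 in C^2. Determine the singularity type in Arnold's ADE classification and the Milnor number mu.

The Hessian of f at 0 is [[0, 0], [0, 0]] with rank 0, so corank 2. A Groebner basis of the Jacobian ideal J(f) in C{p,q} is {-p*q/15 + q^4, p*q^2, p^2 + p*q/3}; counting standard monomials gives mu = 6. Corank 2; j^3 = -p^2*(3*p + q) has shape L^2 M (L != M), so D-series; mu = 6 gives D_6.

Type D_6, Milnor number mu = 6.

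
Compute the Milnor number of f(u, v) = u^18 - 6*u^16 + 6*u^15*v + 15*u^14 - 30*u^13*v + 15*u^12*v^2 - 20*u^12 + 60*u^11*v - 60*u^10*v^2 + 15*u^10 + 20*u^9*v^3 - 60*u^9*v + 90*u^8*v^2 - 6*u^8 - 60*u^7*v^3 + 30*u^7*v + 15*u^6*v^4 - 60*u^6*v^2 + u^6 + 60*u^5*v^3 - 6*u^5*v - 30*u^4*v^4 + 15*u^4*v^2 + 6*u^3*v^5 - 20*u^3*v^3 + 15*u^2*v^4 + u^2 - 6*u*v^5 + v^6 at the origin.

5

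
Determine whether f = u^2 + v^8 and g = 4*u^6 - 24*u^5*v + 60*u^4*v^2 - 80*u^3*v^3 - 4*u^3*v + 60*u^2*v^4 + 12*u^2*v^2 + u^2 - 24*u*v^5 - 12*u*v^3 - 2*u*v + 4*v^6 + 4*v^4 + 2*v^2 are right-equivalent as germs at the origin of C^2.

The Hessian of f at 0 has rank 1. Corank 1: A-series; mu = 7 gives A_7. The Hessian of g at 0 has rank 2. Corank 0: nondegenerate Morse point, so A_1. f is A_7 but g is A_1, hence not right-equivalent.

No.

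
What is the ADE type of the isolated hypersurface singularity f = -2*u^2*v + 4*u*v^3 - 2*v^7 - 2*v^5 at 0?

The Hessian of f at 0 has rank 0. Corank 2; j^3 = -2*u^2*v has shape L^2 M (L != M), so D-series; mu = 8 gives D_8.

D8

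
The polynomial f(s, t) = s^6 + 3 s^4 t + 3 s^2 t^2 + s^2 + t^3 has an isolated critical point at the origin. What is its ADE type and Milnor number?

Type A_{2}, Milnor number mu = 2.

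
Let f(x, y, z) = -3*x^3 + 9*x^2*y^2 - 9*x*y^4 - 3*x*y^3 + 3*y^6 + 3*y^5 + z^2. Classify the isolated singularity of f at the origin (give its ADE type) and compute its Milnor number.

Type E_{7}, Milnor number mu = 7.

The Hessian of f at 0 has rank 1. Corank 2; j^3 = -3*x^3 is a perfect cube, so E-series; the 4-jet and mu = 7 give E_7.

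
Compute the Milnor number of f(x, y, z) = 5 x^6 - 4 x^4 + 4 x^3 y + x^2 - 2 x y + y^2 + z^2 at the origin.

5

The Hessian of f at 0 is [[2, -2, 0], [-2, 2, 0], [0, 0, 2]] with rank 2, so corank 1. A Groebner basis of the Jacobian ideal J(f) in C{x,y,z} is {x*y^2 - x/2 + y/2, -x/2 + y^3 + y/2, x^2 - 2*x*y + y^2, z}; counting standard monomials gives mu = 5. Corank 1: A-series; mu = 5 gives A_5.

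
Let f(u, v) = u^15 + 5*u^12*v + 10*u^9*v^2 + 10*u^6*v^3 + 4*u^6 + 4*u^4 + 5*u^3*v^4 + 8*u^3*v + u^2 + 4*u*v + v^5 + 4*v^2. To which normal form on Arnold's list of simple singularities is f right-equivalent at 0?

A_{4}

The Hessian of f at 0 has rank 1. Corank 1: A-series; mu = 4 gives A_4.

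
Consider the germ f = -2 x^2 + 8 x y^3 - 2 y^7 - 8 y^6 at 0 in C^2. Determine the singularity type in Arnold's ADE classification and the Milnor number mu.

Type A_{6}, Milnor number mu = 6.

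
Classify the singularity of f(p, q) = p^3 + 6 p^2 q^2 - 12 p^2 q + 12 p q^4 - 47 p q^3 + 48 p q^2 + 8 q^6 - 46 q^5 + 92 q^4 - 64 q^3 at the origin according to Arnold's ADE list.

E_7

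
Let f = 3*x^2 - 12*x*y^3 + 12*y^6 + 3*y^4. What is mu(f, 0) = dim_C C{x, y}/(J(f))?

3

The Hessian of f at 0 has rank 1. Corank 1: A-series; mu = 3 gives A_3.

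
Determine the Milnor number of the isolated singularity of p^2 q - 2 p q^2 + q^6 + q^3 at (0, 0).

7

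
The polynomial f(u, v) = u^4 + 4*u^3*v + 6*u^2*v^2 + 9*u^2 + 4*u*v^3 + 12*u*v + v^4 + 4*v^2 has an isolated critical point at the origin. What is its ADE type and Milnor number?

The Hessian of f at 0 is [[18, 12], [12, 8]] with rank 1, so corank 1. A Groebner basis of the Jacobian ideal J(f) in C{u,v} is {v^3, u + 2*v/3}; counting standard monomials gives mu = 3. Corank 1: A-series; mu = 3 gives A_3.

Type A_{3}, Milnor number mu = 3.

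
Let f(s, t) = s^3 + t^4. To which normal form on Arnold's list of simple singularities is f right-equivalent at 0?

E6

The Hessian of f at 0 is [[0, 0], [0, 0]] with rank 0, so corank 2. A Groebner basis of the Jacobian ideal J(f) in C{s,t} is {t^3, s^2}; counting standard monomials gives mu = 6. Corank 2; j^3 = s^3 is a perfect cube, so E-series; the 4-jet and mu = 6 give E_6.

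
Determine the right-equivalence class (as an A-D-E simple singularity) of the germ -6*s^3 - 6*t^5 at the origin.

E_{8}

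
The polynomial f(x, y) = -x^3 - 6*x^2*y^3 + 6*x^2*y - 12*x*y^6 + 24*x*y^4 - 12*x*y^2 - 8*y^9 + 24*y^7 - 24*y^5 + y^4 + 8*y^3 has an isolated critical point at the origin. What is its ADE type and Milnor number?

Type E6, Milnor number mu = 6.

The Hessian of f at 0 has rank 0. Corank 2; j^3 = -(x - 2*y)^3 is a perfect cube, so E-series; the 4-jet and mu = 6 give E_6.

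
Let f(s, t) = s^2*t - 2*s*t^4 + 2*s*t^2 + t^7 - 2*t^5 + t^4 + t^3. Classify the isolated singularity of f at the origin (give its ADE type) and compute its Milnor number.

The Hessian of f at 0 has rank 0. Corank 2; j^3 = t*(s + t)^2 has shape L^2 M (L != M), so D-series; mu = 5 gives D_5.

Type D_{5}, Milnor number mu = 5.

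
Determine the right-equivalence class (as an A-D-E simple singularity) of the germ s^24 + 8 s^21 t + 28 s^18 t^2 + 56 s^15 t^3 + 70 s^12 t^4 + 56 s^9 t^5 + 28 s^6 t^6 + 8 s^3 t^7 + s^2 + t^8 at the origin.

A7

The Hessian of f at 0 has rank 1. Corank 1: A-series; mu = 7 gives A_7.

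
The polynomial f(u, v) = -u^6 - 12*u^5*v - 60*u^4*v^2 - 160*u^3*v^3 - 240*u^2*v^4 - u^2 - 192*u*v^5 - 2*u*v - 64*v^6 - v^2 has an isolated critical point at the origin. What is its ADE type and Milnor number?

The Hessian of f at 0 is [[-2, -2], [-2, -2]] with rank 1, so corank 1. A Groebner basis of the Jacobian ideal J(f) in C{u,v} is {v^5, u + v}; counting standard monomials gives mu = 5. Corank 1: A-series; mu = 5 gives A_5.

Type A_5, Milnor number mu = 5.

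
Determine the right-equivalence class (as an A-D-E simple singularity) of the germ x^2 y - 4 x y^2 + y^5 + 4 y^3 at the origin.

D_{6}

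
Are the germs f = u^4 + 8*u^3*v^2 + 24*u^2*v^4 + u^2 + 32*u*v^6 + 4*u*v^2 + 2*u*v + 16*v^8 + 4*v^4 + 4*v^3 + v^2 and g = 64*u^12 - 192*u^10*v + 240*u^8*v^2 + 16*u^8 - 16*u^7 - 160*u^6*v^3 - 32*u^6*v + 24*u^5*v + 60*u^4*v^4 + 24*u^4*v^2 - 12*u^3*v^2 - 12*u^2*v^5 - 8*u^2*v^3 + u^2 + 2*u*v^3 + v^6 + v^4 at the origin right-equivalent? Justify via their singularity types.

The Hessian of f at 0 is [[2, 2], [2, 2]] with rank 1, so corank 1. A Groebner basis of the Jacobian ideal J(f) in C{u,v} is {u^2 + u/2 + v/2, u*v - u/2 - v/2, u/2 + v^2 + v/2}; counting standard monomials gives mu = 3. Corank 1: A-series; mu = 3 gives A_3. The Hessian of g at 0 is [[2, 0], [0, 0]] with rank 1, so corank 1. A Groebner basis of the Jacobian ideal J(g) in C{u,v} is {v^3, u}; counting standard monomials gives mu = 3. Corank 1: A-series; mu = 3 gives A_3. Both have type A_3, hence right-equivalent.

Yes.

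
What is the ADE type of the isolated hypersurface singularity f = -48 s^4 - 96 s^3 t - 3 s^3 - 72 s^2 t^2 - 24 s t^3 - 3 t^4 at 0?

The Hessian of f at 0 is [[0, 0], [0, 0]] with rank 0, so corank 2. A Groebner basis of the Jacobian ideal J(f) in C{s,t} is {t^4, s*t^2 + t^3/6, s^2}; counting standard monomials gives mu = 6. Corank 2; j^3 = -3*s^3 is a perfect cube, so E-series; the 4-jet and mu = 6 give E_6.

E6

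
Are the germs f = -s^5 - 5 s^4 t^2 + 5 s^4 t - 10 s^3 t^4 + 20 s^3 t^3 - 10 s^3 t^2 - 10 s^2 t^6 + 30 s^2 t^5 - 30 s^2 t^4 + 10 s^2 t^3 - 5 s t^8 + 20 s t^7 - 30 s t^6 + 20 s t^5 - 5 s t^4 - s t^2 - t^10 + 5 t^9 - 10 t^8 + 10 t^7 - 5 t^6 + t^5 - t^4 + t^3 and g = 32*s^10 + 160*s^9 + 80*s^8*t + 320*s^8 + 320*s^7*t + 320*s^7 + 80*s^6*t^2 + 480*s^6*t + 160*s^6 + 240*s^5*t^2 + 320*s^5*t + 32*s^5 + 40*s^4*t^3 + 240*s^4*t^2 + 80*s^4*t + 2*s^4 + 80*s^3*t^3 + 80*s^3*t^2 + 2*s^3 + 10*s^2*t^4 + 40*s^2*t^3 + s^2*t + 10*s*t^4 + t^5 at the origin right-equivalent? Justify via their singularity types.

The Hessian of f at 0 is [[0, 0], [0, 0]] with rank 0, so corank 2. A Groebner basis of the Jacobian ideal J(f) in C{s,t} is {s^4 + t^2/5, t^3, s*t - t^2}; counting standard monomials gives mu = 6. Corank 2; j^3 = -t^2*(s - t) has shape L^2 M (L != M), so D-series; mu = 6 gives D_6. The Hessian of g at 0 is [[0, 0], [0, 0]] with rank 0, so corank 2. A Groebner basis of the Jacobian ideal J(g) in C{s,t} is {-s*t/10 + t^4, s*t^2, s^2 + s*t/2}; counting standard monomials gives mu = 6. Corank 2; j^3 = s^2*(2*s + t) has shape L^2 M (L != M), so D-series; mu = 6 gives D_6. Both have type D_6, hence right-equivalent.

Yes.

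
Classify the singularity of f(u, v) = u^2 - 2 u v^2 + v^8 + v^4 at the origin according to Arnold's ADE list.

The Hessian of f at 0 has rank 1. Corank 1: A-series; mu = 7 gives A_7.

A_7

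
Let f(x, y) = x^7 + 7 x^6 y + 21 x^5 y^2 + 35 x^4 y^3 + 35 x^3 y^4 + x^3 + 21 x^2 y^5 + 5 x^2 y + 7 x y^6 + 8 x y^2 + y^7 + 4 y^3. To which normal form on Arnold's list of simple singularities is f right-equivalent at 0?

D8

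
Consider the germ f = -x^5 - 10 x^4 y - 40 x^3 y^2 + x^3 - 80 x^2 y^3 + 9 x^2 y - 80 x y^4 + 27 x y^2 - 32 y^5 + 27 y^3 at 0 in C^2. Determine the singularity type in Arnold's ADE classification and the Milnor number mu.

Type E8, Milnor number mu = 8.

The Hessian of f at 0 has rank 0. Corank 2; j^3 = (x + 3*y)^3 is a perfect cube, so E-series; the 5-jet and mu = 8 give E_8.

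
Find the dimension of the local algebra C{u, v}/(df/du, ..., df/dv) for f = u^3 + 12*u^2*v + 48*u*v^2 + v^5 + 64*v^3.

8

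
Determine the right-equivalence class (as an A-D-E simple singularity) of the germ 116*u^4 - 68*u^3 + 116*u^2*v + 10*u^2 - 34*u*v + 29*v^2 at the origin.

The Hessian of f at 0 has rank 2. Corank 0: nondegenerate Morse point, so A_1.

A_1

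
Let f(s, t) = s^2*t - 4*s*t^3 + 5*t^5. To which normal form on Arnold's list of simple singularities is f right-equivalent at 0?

D_{6}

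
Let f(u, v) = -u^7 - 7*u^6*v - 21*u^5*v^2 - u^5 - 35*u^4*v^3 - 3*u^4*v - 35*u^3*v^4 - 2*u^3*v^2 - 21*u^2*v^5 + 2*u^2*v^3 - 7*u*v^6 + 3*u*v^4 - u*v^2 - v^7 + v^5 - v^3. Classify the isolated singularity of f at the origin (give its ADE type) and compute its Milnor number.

The Hessian of f at 0 is [[0, 0], [0, 0]] with rank 0, so corank 2. A Groebner basis of the Jacobian ideal J(f) in C{u,v} is {u^4 + v^2/5, v^3, u*v + 6*v^2/5}; counting standard monomials gives mu = 6. Corank 2; j^3 = -v^2*(u + v) has shape L^2 M (L != M), so D-series; mu = 6 gives D_6.

Type D_{6}, Milnor number mu = 6.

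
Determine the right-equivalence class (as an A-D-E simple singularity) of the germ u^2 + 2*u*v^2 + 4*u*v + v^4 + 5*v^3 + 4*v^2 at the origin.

The Hessian of f at 0 has rank 1. Corank 1: A-series; mu = 2 gives A_2.

A_2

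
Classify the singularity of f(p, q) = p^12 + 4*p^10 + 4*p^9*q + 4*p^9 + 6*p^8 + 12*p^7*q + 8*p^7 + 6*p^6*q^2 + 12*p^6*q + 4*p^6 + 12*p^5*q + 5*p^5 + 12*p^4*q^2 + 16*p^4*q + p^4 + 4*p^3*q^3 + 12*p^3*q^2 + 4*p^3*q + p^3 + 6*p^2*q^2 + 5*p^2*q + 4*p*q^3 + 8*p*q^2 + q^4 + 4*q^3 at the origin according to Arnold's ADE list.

D_5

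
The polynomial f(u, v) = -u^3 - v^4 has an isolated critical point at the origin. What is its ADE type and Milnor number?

Type E6, Milnor number mu = 6.

The Hessian of f at 0 is [[0, 0], [0, 0]] with rank 0, so corank 2. A Groebner basis of the Jacobian ideal J(f) in C{u,v} is {v^3, u^2}; counting standard monomials gives mu = 6. Corank 2; j^3 = -u^3 is a perfect cube, so E-series; the 4-jet and mu = 6 give E_6.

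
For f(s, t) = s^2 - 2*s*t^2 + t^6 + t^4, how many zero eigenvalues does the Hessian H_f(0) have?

The Hessian at 0 is [[2, 0], [0, 0]] of rank 1; hence corank 1.

1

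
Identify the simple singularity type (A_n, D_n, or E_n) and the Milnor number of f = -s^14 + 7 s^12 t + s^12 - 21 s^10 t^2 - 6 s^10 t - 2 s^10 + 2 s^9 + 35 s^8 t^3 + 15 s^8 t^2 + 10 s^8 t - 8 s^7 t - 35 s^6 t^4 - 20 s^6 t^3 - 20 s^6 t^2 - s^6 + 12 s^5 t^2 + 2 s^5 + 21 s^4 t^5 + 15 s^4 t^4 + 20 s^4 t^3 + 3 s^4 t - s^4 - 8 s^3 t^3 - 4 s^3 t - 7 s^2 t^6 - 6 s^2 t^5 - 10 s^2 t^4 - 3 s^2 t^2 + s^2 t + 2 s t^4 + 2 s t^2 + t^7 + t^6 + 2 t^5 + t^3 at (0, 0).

The Hessian of f at 0 is [[0, 0], [0, 0]] with rank 0, so corank 2. A Groebner basis of the Jacobian ideal J(f) in C{s,t} is {5*s^2/13 + 16*s*t/13 + t^4 - 6*t^3/13 + 11*t^2/13, s^3 - 3*s^2/13 + 6*s*t/13 + t^3/13 + 9*t^2/13, s^2*t + s^2/26 - 15*s*t/26 - 9*t^3/26 - 8*t^2/13, s^2/26 + s*t^2 + 11*s*t/26 + 17*t^3/26 + 5*t^2/13}; counting standard monomials gives mu = 7. Corank 2; j^3 = t*(s + t)^2 has shape L^2 M (L != M), so D-series; mu = 7 gives D_7.

Type D_{7}, Milnor number mu = 7.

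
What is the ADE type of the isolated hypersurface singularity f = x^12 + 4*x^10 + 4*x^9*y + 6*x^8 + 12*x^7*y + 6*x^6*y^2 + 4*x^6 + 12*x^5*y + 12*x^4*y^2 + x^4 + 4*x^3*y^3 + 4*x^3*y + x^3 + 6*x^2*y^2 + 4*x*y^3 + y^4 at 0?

The Hessian of f at 0 has rank 0. Corank 2; j^3 = x^3 is a perfect cube, so E-series; the 4-jet and mu = 6 give E_6.

E6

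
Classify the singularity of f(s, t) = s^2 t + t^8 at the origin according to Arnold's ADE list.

The Hessian of f at 0 is [[0, 0], [0, 0]] with rank 0, so corank 2. A Groebner basis of the Jacobian ideal J(f) in C{s,t} is {s^2/8 + t^7, s^3, s*t}; counting standard monomials gives mu = 9. Corank 2; j^3 = s^2*t has shape L^2 M (L != M), so D-series; mu = 9 gives D_9.

D_9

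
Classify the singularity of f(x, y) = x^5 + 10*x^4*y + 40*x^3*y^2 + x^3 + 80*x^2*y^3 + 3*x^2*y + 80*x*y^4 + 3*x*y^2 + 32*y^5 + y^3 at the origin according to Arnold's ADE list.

The Hessian of f at 0 has rank 0. Corank 2; j^3 = (x + y)^3 is a perfect cube, so E-series; the 5-jet and mu = 8 give E_8.

E8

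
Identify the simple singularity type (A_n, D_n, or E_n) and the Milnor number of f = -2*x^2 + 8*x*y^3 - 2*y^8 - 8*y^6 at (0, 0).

Type A_{7}, Milnor number mu = 7.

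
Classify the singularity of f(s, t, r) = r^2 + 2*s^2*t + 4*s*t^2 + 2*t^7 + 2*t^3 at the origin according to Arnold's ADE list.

D_{8}

The Hessian of f at 0 has rank 1. Corank 2; j^3 = 2*t*(s + t)^2 has shape L^2 M (L != M), so D-series; mu = 8 gives D_8.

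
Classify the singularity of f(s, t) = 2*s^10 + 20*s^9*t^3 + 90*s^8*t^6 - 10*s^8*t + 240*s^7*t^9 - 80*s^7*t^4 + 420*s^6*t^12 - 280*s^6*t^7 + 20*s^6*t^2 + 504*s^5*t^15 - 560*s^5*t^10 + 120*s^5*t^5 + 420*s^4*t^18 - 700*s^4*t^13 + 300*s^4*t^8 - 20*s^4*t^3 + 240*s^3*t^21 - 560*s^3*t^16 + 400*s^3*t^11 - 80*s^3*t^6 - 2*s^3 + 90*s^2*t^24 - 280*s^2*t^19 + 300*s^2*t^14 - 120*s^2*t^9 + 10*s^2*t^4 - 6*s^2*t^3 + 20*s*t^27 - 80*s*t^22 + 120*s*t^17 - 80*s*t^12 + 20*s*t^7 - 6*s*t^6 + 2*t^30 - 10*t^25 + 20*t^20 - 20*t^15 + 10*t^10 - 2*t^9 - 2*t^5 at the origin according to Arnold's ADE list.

The Hessian of f at 0 has rank 0. Corank 2; j^3 = -2*s^3 is a perfect cube, so E-series; the 5-jet and mu = 8 give E_8.

E_{8}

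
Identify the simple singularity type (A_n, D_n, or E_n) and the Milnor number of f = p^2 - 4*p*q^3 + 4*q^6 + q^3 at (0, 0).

Type A2, Milnor number mu = 2.

The Hessian of f at 0 has rank 1. Corank 1: A-series; mu = 2 gives A_2.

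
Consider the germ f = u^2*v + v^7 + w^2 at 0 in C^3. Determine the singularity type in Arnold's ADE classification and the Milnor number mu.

Type D_8, Milnor number mu = 8.

The Hessian of f at 0 is [[0, 0, 0], [0, 0, 0], [0, 0, 2]] with rank 1, so corank 2. A Groebner basis of the Jacobian ideal J(f) in C{u,v,w} is {u^2/7 + v^6, u^3, u*v, w}; counting standard monomials gives mu = 8. Corank 2; j^3 = u^2*v has shape L^2 M (L != M), so D-series; mu = 8 gives D_8.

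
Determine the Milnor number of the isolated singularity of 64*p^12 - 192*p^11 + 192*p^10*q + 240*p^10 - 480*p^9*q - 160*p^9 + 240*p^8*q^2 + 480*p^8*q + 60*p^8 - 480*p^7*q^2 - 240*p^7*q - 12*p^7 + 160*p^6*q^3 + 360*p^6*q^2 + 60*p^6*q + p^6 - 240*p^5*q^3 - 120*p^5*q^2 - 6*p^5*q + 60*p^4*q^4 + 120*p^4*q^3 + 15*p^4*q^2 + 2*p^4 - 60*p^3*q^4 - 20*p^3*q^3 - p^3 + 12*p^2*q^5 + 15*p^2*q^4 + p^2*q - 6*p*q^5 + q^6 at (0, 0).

The Hessian of f at 0 has rank 0. Corank 2; j^3 = -p^2*(p - q) has shape L^2 M (L != M), so D-series; mu = 7 gives D_7.

7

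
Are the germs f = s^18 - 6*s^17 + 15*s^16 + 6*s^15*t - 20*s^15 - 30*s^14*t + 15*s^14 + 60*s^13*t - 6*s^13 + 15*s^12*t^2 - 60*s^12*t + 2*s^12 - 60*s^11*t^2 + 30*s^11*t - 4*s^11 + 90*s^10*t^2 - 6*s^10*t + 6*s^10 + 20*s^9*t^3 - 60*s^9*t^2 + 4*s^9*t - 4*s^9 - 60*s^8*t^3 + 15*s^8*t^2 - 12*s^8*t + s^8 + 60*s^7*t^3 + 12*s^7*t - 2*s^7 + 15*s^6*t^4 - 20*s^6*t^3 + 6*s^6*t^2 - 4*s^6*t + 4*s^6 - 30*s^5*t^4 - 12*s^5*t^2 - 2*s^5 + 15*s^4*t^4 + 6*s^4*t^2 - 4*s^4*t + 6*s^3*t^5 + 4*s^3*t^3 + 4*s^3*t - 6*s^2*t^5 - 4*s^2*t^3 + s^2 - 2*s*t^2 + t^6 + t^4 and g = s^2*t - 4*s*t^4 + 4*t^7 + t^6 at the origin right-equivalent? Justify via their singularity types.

No.

The Hessian of f at 0 has rank 1. Corank 1: A-series; mu = 5 gives A_5. The Hessian of g at 0 has rank 0. Corank 2; j^3 = s^2*t has shape L^2 M (L != M), so D-series; mu = 7 gives D_7. f is A_5 but g is D_7, hence not right-equivalent.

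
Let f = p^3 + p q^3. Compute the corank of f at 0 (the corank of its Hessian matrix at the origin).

2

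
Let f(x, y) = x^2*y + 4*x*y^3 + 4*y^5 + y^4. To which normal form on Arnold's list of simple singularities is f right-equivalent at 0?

The Hessian of f at 0 has rank 0. Corank 2; j^3 = x^2*y has shape L^2 M (L != M), so D-series; mu = 5 gives D_5.

D_{5}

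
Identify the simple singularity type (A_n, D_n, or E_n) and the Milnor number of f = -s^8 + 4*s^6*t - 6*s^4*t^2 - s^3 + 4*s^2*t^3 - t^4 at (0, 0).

Type E6, Milnor number mu = 6.

The Hessian of f at 0 has rank 0. Corank 2; j^3 = -s^3 is a perfect cube, so E-series; the 4-jet and mu = 6 give E_6.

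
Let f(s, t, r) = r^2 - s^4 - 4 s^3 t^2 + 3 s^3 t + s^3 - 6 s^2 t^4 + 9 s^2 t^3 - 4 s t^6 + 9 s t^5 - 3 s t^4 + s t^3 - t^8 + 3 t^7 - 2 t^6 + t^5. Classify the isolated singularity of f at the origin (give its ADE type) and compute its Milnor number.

The Hessian of f at 0 is [[0, 0, 0], [0, 0, 0], [0, 0, 2]] with rank 1, so corank 2. A Groebner basis of the Jacobian ideal J(f) in C{s,t,r} is {-s^2/2 + t^4 - t^3/6, s^3, s^2*t + s^2/6 + t^3/18, 5*s^2/6 + s*t^2 + 5*t^3/18, r}; counting standard monomials gives mu = 7. Corank 2; j^3 = s^3 is a perfect cube, so E-series; the 4-jet and mu = 7 give E_7.

Type E_{7}, Milnor number mu = 7.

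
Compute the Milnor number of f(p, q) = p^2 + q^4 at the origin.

3

The Hessian of f at 0 is [[2, 0], [0, 0]] with rank 1, so corank 1. A Groebner basis of the Jacobian ideal J(f) in C{p,q} is {q^3, p}; counting standard monomials gives mu = 3. Corank 1: A-series; mu = 3 gives A_3.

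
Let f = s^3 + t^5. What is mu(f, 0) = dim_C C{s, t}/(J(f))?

The Hessian of f at 0 has rank 0. Corank 2; j^3 = s^3 is a perfect cube, so E-series; the 5-jet and mu = 8 give E_8.

8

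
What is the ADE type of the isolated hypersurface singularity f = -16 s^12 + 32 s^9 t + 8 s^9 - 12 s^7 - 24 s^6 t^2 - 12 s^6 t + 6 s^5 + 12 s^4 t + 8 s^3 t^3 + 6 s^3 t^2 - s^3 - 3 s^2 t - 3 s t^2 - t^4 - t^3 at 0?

The Hessian of f at 0 has rank 0. Corank 2; j^3 = -(s + t)^3 is a perfect cube, so E-series; the 4-jet and mu = 6 give E_6.

E_6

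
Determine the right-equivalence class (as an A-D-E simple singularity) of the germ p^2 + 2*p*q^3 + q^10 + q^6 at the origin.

A_{9}

The Hessian of f at 0 is [[2, 0], [0, 0]] with rank 1, so corank 1. A Groebner basis of the Jacobian ideal J(f) in C{p,q} is {p^3, p + q^3}; counting standard monomials gives mu = 9. Corank 1: A-series; mu = 9 gives A_9.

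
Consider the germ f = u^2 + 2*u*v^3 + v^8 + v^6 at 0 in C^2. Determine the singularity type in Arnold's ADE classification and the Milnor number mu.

Type A_7, Milnor number mu = 7.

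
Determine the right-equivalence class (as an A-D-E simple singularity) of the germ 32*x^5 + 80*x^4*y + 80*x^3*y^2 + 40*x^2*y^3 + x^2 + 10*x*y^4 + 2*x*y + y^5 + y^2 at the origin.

A_4

The Hessian of f at 0 has rank 1. Corank 1: A-series; mu = 4 gives A_4.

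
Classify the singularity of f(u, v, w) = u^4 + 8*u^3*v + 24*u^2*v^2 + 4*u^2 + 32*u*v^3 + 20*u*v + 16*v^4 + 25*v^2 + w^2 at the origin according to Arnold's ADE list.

The Hessian of f at 0 has rank 2. Corank 1: A-series; mu = 3 gives A_3.

A3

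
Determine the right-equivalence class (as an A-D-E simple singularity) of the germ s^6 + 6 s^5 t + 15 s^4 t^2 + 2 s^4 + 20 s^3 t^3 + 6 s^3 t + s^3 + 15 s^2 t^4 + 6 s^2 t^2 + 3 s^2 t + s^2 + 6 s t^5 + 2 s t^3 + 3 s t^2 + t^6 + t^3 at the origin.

A2

The Hessian of f at 0 has rank 1. Corank 1: A-series; mu = 2 gives A_2.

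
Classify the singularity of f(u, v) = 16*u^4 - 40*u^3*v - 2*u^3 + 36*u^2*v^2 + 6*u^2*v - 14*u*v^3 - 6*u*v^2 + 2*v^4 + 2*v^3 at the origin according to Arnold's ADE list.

E_7

The Hessian of f at 0 is [[0, 0], [0, 0]] with rank 0, so corank 2. A Groebner basis of the Jacobian ideal J(f) in C{u,v} is {3*u^2/4 - 3*u*v/2 + v^4 - v^3/4 + 3*v^2/4, u^3 - 9*u^2/4 + 9*u*v/2 - v^3/4 - 9*v^2/4, u^2*v - 7*u^2/4 + 7*u*v/2 - 5*v^3/12 - 7*v^2/4, -u^2 + u*v^2 + 2*u*v - 2*v^3/3 - v^2}; counting standard monomials gives mu = 7. Corank 2; j^3 = -2*(u - v)^3 is a perfect cube, so E-series; the 4-jet and mu = 7 give E_7.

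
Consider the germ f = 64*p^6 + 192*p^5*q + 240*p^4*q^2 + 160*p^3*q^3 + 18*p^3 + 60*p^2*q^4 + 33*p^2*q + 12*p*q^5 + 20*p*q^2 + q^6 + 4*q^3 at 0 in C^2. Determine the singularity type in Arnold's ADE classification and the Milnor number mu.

Type D_{7}, Milnor number mu = 7.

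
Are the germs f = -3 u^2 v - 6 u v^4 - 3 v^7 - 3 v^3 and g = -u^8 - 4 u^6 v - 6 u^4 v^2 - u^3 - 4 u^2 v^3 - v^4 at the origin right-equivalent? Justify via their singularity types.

The Hessian of f at 0 has rank 0. Corank 2; j^3 = -3*v*(u^2 + v^2) splits into three distinct lines over C (the quadratic factor has nonzero discriminant), so D_4. The Hessian of g at 0 has rank 0. Corank 2; j^3 = -u^3 is a perfect cube, so E-series; the 4-jet and mu = 6 give E_6. f is D_4 but g is E_6, hence not right-equivalent.

No.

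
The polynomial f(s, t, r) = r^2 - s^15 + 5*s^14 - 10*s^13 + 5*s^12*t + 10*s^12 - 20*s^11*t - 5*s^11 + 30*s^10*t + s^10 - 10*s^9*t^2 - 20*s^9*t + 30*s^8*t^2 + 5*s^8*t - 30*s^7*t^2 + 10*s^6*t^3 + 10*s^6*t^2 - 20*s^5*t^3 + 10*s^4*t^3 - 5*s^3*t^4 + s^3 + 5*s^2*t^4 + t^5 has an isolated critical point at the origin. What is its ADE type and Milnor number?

The Hessian of f at 0 has rank 1. Corank 2; j^3 = s^3 is a perfect cube, so E-series; the 5-jet and mu = 8 give E_8.

Type E8, Milnor number mu = 8.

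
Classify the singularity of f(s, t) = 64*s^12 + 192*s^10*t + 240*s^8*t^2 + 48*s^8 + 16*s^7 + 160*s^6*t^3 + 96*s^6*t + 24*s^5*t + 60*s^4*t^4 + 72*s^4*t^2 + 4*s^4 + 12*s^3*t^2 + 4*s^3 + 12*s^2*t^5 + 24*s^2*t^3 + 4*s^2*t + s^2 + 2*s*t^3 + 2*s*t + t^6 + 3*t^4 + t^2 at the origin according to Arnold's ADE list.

A_{3}

The Hessian of f at 0 is [[2, 2], [2, 2]] with rank 1, so corank 1. A Groebner basis of the Jacobian ideal J(f) in C{s,t} is {s^2 + s/2 + t/2, s*t - s/2 - t/2, s/2 + t^2 + t/2}; counting standard monomials gives mu = 3. Corank 1: A-series; mu = 3 gives A_3.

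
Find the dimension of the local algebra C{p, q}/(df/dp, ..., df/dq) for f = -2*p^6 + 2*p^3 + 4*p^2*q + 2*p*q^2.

The Hessian of f at 0 is [[0, 0], [0, 0]] with rank 0, so corank 2. A Groebner basis of the Jacobian ideal J(f) in C{p,q} is {p*q/6 + q^5 + q^2/6, p*q^2 + q^3, p^2 + p*q}; counting standard monomials gives mu = 7. Corank 2; j^3 = 2*p*(p + q)^2 has shape L^2 M (L != M), so D-series; mu = 7 gives D_7.

7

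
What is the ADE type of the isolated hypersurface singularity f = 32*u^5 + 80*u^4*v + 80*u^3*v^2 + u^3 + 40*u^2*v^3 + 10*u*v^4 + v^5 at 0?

E_{8}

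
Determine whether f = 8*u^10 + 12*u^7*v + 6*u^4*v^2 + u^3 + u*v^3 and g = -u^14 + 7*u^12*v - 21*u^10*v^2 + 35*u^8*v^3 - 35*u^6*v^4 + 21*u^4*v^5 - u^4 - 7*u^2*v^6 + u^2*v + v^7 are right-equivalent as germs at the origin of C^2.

The Hessian of f at 0 has rank 0. Corank 2; j^3 = u^3 is a perfect cube, so E-series; the 4-jet and mu = 7 give E_7. The Hessian of g at 0 has rank 0. Corank 2; j^3 = u^2*v has shape L^2 M (L != M), so D-series; mu = 8 gives D_8. f is E_7 but g is D_8, hence not right-equivalent.

No.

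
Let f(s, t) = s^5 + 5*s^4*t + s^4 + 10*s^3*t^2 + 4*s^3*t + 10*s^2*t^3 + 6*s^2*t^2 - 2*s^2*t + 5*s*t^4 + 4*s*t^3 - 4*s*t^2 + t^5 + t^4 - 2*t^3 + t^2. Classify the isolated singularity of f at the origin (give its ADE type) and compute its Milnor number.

The Hessian of f at 0 is [[0, 0], [0, 2]] with rank 1, so corank 1. A Groebner basis of the Jacobian ideal J(f) in C{s,t} is {s^2 + 2*s*t - t, t^2}; counting standard monomials gives mu = 4. Corank 1: A-series; mu = 4 gives A_4.

Type A_{4}, Milnor number mu = 4.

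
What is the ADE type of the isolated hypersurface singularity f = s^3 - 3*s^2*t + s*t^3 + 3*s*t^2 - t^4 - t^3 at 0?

The Hessian of f at 0 is [[0, 0], [0, 0]] with rank 0, so corank 2. A Groebner basis of the Jacobian ideal J(f) in C{s,t} is {s^3 - 3*s^2*t - 6*s^2 + 12*s*t - 6*t^2, 3*s^2 + s*t^2 - 6*s*t + 3*t^2, 3*s^2 - 6*s*t + t^3 + 3*t^2}; counting standard monomials gives mu = 7. Corank 2; j^3 = (s - t)^3 is a perfect cube, so E-series; the 4-jet and mu = 7 give E_7.

E7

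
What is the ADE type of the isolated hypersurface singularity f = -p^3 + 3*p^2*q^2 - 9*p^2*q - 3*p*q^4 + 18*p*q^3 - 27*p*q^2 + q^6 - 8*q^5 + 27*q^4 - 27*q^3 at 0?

The Hessian of f at 0 is [[0, 0], [0, 0]] with rank 0, so corank 2. A Groebner basis of the Jacobian ideal J(f) in C{p,q} is {q^4, p^3 + 9*p^2*q + 27*p^2/2 + 81*p*q - 54*q^3 + 243*q^2/2, -p^2/2 + p*q^2 - 3*p*q + 3*q^3 - 9*q^2/2}; counting standard monomials gives mu = 8. Corank 2; j^3 = -(p + 3*q)^3 is a perfect cube, so E-series; the 5-jet and mu = 8 give E_8.

E_{8}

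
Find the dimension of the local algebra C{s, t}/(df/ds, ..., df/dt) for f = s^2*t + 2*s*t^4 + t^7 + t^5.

The Hessian of f at 0 has rank 0. Corank 2; j^3 = s^2*t has shape L^2 M (L != M), so D-series; mu = 6 gives D_6.

6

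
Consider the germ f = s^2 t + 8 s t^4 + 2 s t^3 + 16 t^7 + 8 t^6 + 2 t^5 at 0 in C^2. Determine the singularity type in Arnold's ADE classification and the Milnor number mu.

Type D_6, Milnor number mu = 6.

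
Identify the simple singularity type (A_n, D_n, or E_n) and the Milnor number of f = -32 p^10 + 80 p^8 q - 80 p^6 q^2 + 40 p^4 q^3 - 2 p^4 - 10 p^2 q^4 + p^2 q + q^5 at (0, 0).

The Hessian of f at 0 has rank 0. Corank 2; j^3 = p^2*q has shape L^2 M (L != M), so D-series; mu = 6 gives D_6.

Type D6, Milnor number mu = 6.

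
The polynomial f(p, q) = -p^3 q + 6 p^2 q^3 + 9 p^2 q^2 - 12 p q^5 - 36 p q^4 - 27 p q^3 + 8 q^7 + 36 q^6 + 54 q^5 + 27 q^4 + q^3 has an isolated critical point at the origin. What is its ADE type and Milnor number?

The Hessian of f at 0 is [[0, 0], [0, 0]] with rank 0, so corank 2. A Groebner basis of the Jacobian ideal J(f) in C{p,q} is {p^3 - 27*p*q^2 - 3*q^2, p^2*q - 6*p*q^2, q^3}; counting standard monomials gives mu = 7. Corank 2; j^3 = q^3 is a perfect cube, so E-series; the 4-jet and mu = 7 give E_7.

Type E_{7}, Milnor number mu = 7.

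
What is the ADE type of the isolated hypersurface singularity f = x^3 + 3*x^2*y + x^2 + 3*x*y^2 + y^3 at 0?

A_{2}

The Hessian of f at 0 is [[2, 0], [0, 0]] with rank 1, so corank 1. A Groebner basis of the Jacobian ideal J(f) in C{x,y} is {y^2, x}; counting standard monomials gives mu = 2. Corank 1: A-series; mu = 2 gives A_2.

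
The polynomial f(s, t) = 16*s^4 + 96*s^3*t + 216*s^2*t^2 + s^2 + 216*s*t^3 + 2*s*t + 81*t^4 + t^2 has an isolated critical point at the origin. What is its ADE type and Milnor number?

Type A_3, Milnor number mu = 3.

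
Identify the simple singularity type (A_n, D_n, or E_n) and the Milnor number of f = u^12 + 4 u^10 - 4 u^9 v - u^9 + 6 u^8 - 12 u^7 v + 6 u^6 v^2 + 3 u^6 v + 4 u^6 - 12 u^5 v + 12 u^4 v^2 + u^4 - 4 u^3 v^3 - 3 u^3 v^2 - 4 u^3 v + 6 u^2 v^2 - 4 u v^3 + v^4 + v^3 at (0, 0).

The Hessian of f at 0 has rank 0. Corank 2; j^3 = v^3 is a perfect cube, so E-series; the 4-jet and mu = 6 give E_6.

Type E6, Milnor number mu = 6.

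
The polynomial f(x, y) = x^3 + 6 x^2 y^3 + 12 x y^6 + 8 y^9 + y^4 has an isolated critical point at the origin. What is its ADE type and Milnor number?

Type E6, Milnor number mu = 6.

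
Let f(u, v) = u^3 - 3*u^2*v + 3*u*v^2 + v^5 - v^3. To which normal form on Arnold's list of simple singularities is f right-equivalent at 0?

E_{8}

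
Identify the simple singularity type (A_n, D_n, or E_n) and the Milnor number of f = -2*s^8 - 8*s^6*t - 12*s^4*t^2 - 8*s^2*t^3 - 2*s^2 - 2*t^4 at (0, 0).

The Hessian of f at 0 is [[-4, 0], [0, 0]] with rank 1, so corank 1. A Groebner basis of the Jacobian ideal J(f) in C{s,t} is {t^3, s}; counting standard monomials gives mu = 3. Corank 1: A-series; mu = 3 gives A_3.

Type A_3, Milnor number mu = 3.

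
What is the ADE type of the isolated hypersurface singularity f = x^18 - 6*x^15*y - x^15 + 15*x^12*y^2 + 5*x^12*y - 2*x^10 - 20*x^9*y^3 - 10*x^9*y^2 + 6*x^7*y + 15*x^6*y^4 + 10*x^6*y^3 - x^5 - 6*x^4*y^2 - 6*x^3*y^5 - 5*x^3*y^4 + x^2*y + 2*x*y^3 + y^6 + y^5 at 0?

D_7

The Hessian of f at 0 has rank 0. Corank 2; j^3 = x^2*y has shape L^2 M (L != M), so D-series; mu = 7 gives D_7.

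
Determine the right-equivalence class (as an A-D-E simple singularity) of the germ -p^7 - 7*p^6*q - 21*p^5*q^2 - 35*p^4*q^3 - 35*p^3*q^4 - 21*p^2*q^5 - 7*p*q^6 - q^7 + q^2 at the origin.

The Hessian of f at 0 has rank 1. Corank 1: A-series; mu = 6 gives A_6.

A_{6}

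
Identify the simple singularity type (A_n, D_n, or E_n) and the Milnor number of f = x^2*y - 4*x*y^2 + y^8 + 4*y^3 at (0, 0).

The Hessian of f at 0 has rank 0. Corank 2; j^3 = y*(x - 2*y)^2 has shape L^2 M (L != M), so D-series; mu = 9 gives D_9.

Type D_{9}, Milnor number mu = 9.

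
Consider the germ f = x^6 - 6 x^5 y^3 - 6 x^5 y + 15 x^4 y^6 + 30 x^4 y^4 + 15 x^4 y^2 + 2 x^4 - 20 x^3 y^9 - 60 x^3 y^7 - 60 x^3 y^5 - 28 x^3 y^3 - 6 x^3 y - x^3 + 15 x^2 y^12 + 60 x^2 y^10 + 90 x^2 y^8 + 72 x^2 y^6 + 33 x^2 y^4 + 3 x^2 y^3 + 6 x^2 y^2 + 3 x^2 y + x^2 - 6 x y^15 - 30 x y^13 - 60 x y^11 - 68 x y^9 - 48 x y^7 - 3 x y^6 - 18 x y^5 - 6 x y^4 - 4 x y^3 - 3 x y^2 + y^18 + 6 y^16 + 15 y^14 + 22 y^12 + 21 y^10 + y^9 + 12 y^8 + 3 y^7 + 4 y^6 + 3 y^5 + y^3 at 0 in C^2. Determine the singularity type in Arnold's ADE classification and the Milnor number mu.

Type A2, Milnor number mu = 2.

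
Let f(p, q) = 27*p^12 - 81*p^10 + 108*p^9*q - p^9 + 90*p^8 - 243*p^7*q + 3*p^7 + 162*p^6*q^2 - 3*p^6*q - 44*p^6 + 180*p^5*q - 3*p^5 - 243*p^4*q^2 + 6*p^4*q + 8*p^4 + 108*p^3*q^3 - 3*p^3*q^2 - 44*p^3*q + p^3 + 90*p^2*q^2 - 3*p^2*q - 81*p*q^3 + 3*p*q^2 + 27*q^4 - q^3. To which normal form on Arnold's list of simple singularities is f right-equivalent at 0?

The Hessian of f at 0 is [[0, 0], [0, 0]] with rank 0, so corank 2. A Groebner basis of the Jacobian ideal J(f) in C{p,q} is {3*p^2/4 - 3*p*q/2 + q^4 - q^3/4 + 3*q^2/4, p^3 + 15*p^2/4 - 15*p*q/2 - 9*q^3/4 + 15*q^2/4, p^2*q + 9*p^2/4 - 9*p*q/2 - 7*q^3/4 + 9*q^2/4, p^2 + p*q^2 - 2*p*q - 4*q^3/3 + q^2}; counting standard monomials gives mu = 7. Corank 2; j^3 = (p - q)^3 is a perfect cube, so E-series; the 4-jet and mu = 7 give E_7.

E7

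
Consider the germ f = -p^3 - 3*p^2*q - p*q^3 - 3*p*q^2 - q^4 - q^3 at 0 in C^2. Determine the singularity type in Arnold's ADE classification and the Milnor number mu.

The Hessian of f at 0 is [[0, 0], [0, 0]] with rank 0, so corank 2. A Groebner basis of the Jacobian ideal J(f) in C{p,q} is {p^3 + 3*p^2*q + 6*p^2 + 12*p*q + 6*q^2, -3*p^2 + p*q^2 - 6*p*q - 3*q^2, 3*p^2 + 6*p*q + q^3 + 3*q^2}; counting standard monomials gives mu = 7. Corank 2; j^3 = -(p + q)^3 is a perfect cube, so E-series; the 4-jet and mu = 7 give E_7.

Type E7, Milnor number mu = 7.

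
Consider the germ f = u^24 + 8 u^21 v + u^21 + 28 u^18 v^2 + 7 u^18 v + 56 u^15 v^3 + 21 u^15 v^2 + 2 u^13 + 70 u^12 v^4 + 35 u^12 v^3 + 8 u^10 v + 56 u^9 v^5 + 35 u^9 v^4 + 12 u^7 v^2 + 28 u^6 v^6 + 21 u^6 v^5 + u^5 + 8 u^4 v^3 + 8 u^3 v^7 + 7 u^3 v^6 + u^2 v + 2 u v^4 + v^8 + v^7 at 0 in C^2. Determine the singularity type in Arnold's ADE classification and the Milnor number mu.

Type D_9, Milnor number mu = 9.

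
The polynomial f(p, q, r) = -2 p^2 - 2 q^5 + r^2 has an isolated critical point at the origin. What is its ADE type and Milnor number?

The Hessian of f at 0 has rank 2. Corank 1: A-series; mu = 4 gives A_4.

Type A_{4}, Milnor number mu = 4.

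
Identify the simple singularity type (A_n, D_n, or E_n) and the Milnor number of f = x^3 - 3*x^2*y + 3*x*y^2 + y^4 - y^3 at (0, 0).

Type E_{6}, Milnor number mu = 6.

The Hessian of f at 0 is [[0, 0], [0, 0]] with rank 0, so corank 2. A Groebner basis of the Jacobian ideal J(f) in C{x,y} is {y^3, x^2 - 2*x*y + y^2}; counting standard monomials gives mu = 6. Corank 2; j^3 = (x - y)^3 is a perfect cube, so E-series; the 4-jet and mu = 6 give E_6.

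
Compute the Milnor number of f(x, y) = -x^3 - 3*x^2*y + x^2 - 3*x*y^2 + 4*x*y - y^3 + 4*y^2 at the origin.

2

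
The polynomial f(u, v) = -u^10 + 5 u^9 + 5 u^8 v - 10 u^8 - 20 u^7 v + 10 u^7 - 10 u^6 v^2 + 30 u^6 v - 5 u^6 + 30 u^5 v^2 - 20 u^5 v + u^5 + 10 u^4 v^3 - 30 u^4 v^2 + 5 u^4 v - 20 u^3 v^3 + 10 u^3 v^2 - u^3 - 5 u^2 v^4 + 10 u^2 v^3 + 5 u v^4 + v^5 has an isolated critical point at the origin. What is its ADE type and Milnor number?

The Hessian of f at 0 has rank 0. Corank 2; j^3 = -u^3 is a perfect cube, so E-series; the 5-jet and mu = 8 give E_8.

Type E_8, Milnor number mu = 8.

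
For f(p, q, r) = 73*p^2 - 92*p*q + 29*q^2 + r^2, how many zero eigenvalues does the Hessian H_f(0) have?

0

Hessian at 0 has rank 3.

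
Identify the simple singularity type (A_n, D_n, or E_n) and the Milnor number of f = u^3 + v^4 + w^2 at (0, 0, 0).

The Hessian of f at 0 is [[0, 0, 0], [0, 0, 0], [0, 0, 2]] with rank 1, so corank 2. A Groebner basis of the Jacobian ideal J(f) in C{u,v,w} is {v^3, u^2, w}; counting standard monomials gives mu = 6. Corank 2; j^3 = u^3 is a perfect cube, so E-series; the 4-jet and mu = 6 give E_6.

Type E_{6}, Milnor number mu = 6.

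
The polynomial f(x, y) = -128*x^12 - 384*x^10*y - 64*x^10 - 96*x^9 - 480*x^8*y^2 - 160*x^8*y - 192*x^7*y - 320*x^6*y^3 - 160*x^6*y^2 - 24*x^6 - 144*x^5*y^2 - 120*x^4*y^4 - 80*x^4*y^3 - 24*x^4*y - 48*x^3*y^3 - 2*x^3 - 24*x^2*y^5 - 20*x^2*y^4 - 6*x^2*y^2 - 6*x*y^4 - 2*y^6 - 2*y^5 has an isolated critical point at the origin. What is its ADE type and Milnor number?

Type E8, Milnor number mu = 8.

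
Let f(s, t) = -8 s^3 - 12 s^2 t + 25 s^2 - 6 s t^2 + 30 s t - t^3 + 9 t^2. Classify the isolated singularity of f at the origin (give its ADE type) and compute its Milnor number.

Type A_{2}, Milnor number mu = 2.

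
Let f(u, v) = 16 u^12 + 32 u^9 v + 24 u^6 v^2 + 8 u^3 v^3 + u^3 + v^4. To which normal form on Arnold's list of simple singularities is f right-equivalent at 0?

The Hessian of f at 0 has rank 0. Corank 2; j^3 = u^3 is a perfect cube, so E-series; the 4-jet and mu = 6 give E_6.

E6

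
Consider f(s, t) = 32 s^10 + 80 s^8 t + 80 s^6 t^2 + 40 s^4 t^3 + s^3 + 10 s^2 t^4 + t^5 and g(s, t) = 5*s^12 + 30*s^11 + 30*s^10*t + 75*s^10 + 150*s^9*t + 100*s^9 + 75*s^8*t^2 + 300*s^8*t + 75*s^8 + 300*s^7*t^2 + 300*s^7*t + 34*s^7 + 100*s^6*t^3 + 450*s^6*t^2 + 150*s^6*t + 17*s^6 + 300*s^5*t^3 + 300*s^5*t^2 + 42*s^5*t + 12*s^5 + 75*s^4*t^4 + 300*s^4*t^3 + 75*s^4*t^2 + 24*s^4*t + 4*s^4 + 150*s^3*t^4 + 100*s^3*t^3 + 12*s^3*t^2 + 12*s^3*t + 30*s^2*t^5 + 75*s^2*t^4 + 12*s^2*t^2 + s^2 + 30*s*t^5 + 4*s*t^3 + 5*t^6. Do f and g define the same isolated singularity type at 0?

The Hessian of f at 0 is [[0, 0], [0, 0]] with rank 0, so corank 2. A Groebner basis of the Jacobian ideal J(f) in C{s,t} is {t^4, s^2}; counting standard monomials gives mu = 8. Corank 2; j^3 = s^3 is a perfect cube, so E-series; the 5-jet and mu = 8 give E_8. The Hessian of g at 0 is [[2, 0], [0, 0]] with rank 1, so corank 1. A Groebner basis of the Jacobian ideal J(g) in C{s,t} is {s*t^2, s/2 + t^3, s^2}; counting standard monomials gives mu = 5. Corank 1: A-series; mu = 5 gives A_5. f is E_8 but g is A_5, hence not right-equivalent.

No.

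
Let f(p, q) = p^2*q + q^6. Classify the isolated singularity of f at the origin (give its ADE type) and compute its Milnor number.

Type D_{7}, Milnor number mu = 7.

The Hessian of f at 0 has rank 0. Corank 2; j^3 = p^2*q has shape L^2 M (L != M), so D-series; mu = 7 gives D_7.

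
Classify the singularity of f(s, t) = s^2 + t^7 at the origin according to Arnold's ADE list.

A_{6}

The Hessian of f at 0 is [[2, 0], [0, 0]] with rank 1, so corank 1. A Groebner basis of the Jacobian ideal J(f) in C{s,t} is {t^6, s}; counting standard monomials gives mu = 6. Corank 1: A-series; mu = 6 gives A_6.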